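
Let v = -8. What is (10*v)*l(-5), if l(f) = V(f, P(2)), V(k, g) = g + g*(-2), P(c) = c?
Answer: 160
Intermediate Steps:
V(k, g) = -g (V(k, g) = g - 2*g = -g)
l(f) = -2 (l(f) = -1*2 = -2)
(10*v)*l(-5) = (10*(-8))*(-2) = -80*(-2) = 160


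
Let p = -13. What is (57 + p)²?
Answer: 1936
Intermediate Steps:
(57 + p)² = (57 - 13)² = 44² = 1936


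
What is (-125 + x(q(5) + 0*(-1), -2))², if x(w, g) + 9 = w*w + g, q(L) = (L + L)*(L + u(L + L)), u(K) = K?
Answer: 500148496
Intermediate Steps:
q(L) = 6*L² (q(L) = (L + L)*(L + (L + L)) = (2*L)*(L + 2*L) = (2*L)*(3*L) = 6*L²)
x(w, g) = -9 + g + w² (x(w, g) = -9 + (w*w + g) = -9 + (w² + g) = -9 + (g + w²) = -9 + g + w²)
(-125 + x(q(5) + 0*(-1), -2))² = (-125 + (-9 - 2 + (6*5² + 0*(-1))²))² = (-125 + (-9 - 2 + (6*25 + 0)²))² = (-125 + (-9 - 2 + (150 + 0)²))² = (-125 + (-9 - 2 + 150²))² = (-125 + (-9 - 2 + 22500))² = (-125 + 22489)² = 22364² = 500148496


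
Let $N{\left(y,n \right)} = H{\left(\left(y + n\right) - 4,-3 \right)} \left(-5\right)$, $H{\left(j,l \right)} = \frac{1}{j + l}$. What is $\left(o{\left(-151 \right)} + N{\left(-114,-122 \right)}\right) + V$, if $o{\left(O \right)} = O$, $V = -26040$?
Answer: $- \frac{6364408}{243} \approx -26191.0$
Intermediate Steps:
$N{\left(y,n \right)} = - \frac{5}{-7 + n + y}$ ($N{\left(y,n \right)} = \frac{1}{\left(\left(y + n\right) - 4\right) - 3} \left(-5\right) = \frac{1}{\left(\left(n + y\right) - 4\right) - 3} \left(-5\right) = \frac{1}{\left(-4 + n + y\right) - 3} \left(-5\right) = \frac{1}{-7 + n + y} \left(-5\right) = - \frac{5}{-7 + n + y}$)
$\left(o{\left(-151 \right)} + N{\left(-114,-122 \right)}\right) + V = \left(-151 - \frac{5}{-7 - 122 - 114}\right) - 26040 = \left(-151 - \frac{5}{-243}\right) - 26040 = \left(-151 - - \frac{5}{243}\right) - 26040 = \left(-151 + \frac{5}{243}\right) - 26040 = - \frac{36688}{243} - 26040 = - \frac{6364408}{243}$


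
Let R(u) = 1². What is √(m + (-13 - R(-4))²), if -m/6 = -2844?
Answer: 2*√4315 ≈ 131.38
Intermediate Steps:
m = 17064 (m = -6*(-2844) = 17064)
R(u) = 1
√(m + (-13 - R(-4))²) = √(17064 + (-13 - 1*1)²) = √(17064 + (-13 - 1)²) = √(17064 + (-14)²) = √(17064 + 196) = √17260 = 2*√4315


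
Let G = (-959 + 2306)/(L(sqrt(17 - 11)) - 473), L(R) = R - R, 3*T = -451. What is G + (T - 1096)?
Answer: -1772588/1419 ≈ -1249.2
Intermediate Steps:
T = -451/3 (T = (1/3)*(-451) = -451/3 ≈ -150.33)
L(R) = 0
G = -1347/473 (G = (-959 + 2306)/(0 - 473) = 1347/(-473) = 1347*(-1/473) = -1347/473 ≈ -2.8478)
G + (T - 1096) = -1347/473 + (-451/3 - 1096) = -1347/473 - 3739/3 = -1772588/1419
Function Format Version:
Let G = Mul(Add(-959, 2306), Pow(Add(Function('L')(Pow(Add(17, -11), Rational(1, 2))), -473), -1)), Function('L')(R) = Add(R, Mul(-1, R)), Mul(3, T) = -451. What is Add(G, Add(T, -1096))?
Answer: Rational(-1772588, 1419) ≈ -1249.2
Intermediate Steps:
T = Rational(-451, 3) (T = Mul(Rational(1, 3), -451) = Rational(-451, 3) ≈ -150.33)
Function('L')(R) = 0
G = Rational(-1347, 473) (G = Mul(Add(-959, 2306), Pow(Add(0, -473), -1)) = Mul(1347, Pow(-473, -1)) = Mul(1347, Rational(-1, 473)) = Rational(-1347, 473) ≈ -2.8478)
Add(G, Add(T, -1096)) = Add(Rational(-1347, 473), Add(Rational(-451, 3), -1096)) = Add(Rational(-1347, 473), Rational(-3739, 3)) = Rational(-1772588, 1419)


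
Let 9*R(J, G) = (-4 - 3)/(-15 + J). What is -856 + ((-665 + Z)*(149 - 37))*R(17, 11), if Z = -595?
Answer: 54024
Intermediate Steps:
R(J, G) = -7/(9*(-15 + J)) (R(J, G) = ((-4 - 3)/(-15 + J))/9 = (-7/(-15 + J))/9 = -7/(9*(-15 + J)))
-856 + ((-665 + Z)*(149 - 37))*R(17, 11) = -856 + ((-665 - 595)*(149 - 37))*(-7/(-135 + 9*17)) = -856 + (-1260*112)*(-7/(-135 + 153)) = -856 - (-987840)/18 = -856 - 141120*(-7/18) = -856 + 54880 = 54024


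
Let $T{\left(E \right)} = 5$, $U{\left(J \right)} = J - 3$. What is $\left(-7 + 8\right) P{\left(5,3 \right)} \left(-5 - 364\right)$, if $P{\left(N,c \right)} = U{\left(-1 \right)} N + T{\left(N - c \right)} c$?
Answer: $1845$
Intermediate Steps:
$U{\left(J \right)} = -3 + J$ ($U{\left(J \right)} = J - 3 = -3 + J$)
$P{\left(N,c \right)} = - 4 N + 5 c$ ($P{\left(N,c \right)} = \left(-3 - 1\right) N + 5 c = - 4 N + 5 c$)
$\left(-7 + 8\right) P{\left(5,3 \right)} \left(-5 - 364\right) = \left(-7 + 8\right) \left(\left(-4\right) 5 + 5 \cdot 3\right) \left(-5 - 364\right) = 1 \left(-20 + 15\right) \left(-369\right) = 1 \left(-5\right) \left(-369\right) = \left(-5\right) \left(-369\right) = 1845$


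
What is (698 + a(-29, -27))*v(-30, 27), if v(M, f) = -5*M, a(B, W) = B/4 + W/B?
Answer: 6017625/58 ≈ 1.0375e+5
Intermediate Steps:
a(B, W) = B/4 + W/B (a(B, W) = B*(¼) + W/B = B/4 + W/B)
(698 + a(-29, -27))*v(-30, 27) = (698 + ((¼)*(-29) - 27/(-29)))*(-5*(-30)) = (698 + (-29/4 - 27*(-1/29)))*150 = (698 + (-29/4 + 27/29))*150 = (698 - 733/116)*150 = (80235/116)*150 = 6017625/58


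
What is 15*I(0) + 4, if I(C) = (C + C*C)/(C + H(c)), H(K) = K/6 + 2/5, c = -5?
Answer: 4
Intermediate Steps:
H(K) = ⅖ + K/6 (H(K) = K*(⅙) + 2*(⅕) = K/6 + ⅖ = ⅖ + K/6)
I(C) = (C + C²)/(-13/30 + C) (I(C) = (C + C*C)/(C + (⅖ + (⅙)*(-5))) = (C + C²)/(C + (⅖ - ⅚)) = (C + C²)/(C - 13/30) = (C + C²)/(-13/30 + C))
15*I(0) + 4 = 15*(30*0*(1 + 0)/(-13 + 30*0)) + 4 = 15*(30*0*1/(-13 + 0)) + 4 = 15*(30*0*1/(-13)) + 4 = 15*(30*0*(-1/13)*1) + 4 = 15*0 + 4 = 0 + 4 = 4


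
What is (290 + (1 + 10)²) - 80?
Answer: 331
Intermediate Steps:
(290 + (1 + 10)²) - 80 = (290 + 11²) - 80 = (290 + 121) - 80 = 411 - 80 = 331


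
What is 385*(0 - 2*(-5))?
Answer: 3850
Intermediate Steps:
385*(0 - 2*(-5)) = 385*(0 + 10) = 385*10 = 3850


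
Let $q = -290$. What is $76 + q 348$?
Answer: $-100844$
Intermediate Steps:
$76 + q 348 = 76 - 100920 = -100844$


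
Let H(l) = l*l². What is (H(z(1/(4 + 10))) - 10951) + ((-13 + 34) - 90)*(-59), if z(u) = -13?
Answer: -9077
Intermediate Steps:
H(l) = l³
(H(z(1/(4 + 10))) - 10951) + ((-13 + 34) - 90)*(-59) = ((-13)³ - 10951) + ((-13 + 34) - 90)*(-59) = (-2197 - 10951) + (21 - 90)*(-59) = -13148 - 69*(-59) = -13148 + 4071 = -9077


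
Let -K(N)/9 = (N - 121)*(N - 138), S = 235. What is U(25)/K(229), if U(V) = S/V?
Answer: -47/442260 ≈ -0.00010627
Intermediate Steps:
K(N) = -9*(-138 + N)*(-121 + N) (K(N) = -9*(N - 121)*(N - 138) = -9*(-121 + N)*(-138 + N) = -9*(-138 + N)*(-121 + N))
U(V) = 235/V
U(25)/K(229) = (235/25)/(-150282 - 9*229**2 + 2331*229) = (235*(1/25))/(-150282 - 9*52441 + 533799) = 47/(5*(-150282 - 471969 + 533799)) = (47/5)/(-88452) = (47/5)*(-1/88452) = -47/442260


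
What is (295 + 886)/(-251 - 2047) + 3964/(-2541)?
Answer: -1345577/648802 ≈ -2.0739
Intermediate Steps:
(295 + 886)/(-251 - 2047) + 3964/(-2541) = 1181/(-2298) + 3964*(-1/2541) = 1181*(-1/2298) - 3964/2541 = -1181/2298 - 3964/2541 = -1345577/648802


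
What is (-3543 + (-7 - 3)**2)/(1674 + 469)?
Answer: -3443/2143 ≈ -1.6066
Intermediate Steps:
(-3543 + (-7 - 3)**2)/(1674 + 469) = (-3543 + (-10)**2)/2143 = (-3543 + 100)*(1/2143) = -3443*1/2143 = -3443/2143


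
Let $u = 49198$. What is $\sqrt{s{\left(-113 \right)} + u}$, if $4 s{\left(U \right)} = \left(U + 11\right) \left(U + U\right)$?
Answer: $\sqrt{54961} \approx 234.44$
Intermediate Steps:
$s{\left(U \right)} = \frac{U \left(11 + U\right)}{2}$ ($s{\left(U \right)} = \frac{\left(U + 11\right) \left(U + U\right)}{4} = \frac{\left(11 + U\right) 2 U}{4} = \frac{2 U \left(11 + U\right)}{4} = \frac{U \left(11 + U\right)}{2}$)
$\sqrt{s{\left(-113 \right)} + u} = \sqrt{\frac{1}{2} \left(-113\right) \left(11 - 113\right) + 49198} = \sqrt{\frac{1}{2} \left(-113\right) \left(-102\right) + 49198} = \sqrt{5763 + 49198} = \sqrt{54961}$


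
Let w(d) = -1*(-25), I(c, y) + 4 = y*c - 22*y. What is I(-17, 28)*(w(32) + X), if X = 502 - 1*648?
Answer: 132616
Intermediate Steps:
X = -146 (X = 502 - 648 = -146)
I(c, y) = -4 - 22*y + c*y (I(c, y) = -4 + (y*c - 22*y) = -4 + (c*y - 22*y) = -4 + (-22*y + c*y) = -4 - 22*y + c*y)
w(d) = 25
I(-17, 28)*(w(32) + X) = (-4 - 22*28 - 17*28)*(25 - 146) = (-4 - 616 - 476)*(-121) = -1096*(-121) = 132616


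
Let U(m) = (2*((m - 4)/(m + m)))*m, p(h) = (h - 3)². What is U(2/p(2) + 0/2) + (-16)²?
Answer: 254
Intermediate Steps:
p(h) = (-3 + h)²
U(m) = -4 + m (U(m) = (2*((-4 + m)/((2*m))))*m = (2*((-4 + m)*(1/(2*m))))*m = (2*((-4 + m)/(2*m)))*m = ((-4 + m)/m)*m = -4 + m)
U(2/p(2) + 0/2) + (-16)² = (-4 + (2/((-3 + 2)²) + 0/2)) + (-16)² = (-4 + (2/((-1)²) + 0*(½))) + 256 = (-4 + (2/1 + 0)) + 256 = (-4 + (2*1 + 0)) + 256 = (-4 + (2 + 0)) + 256 = (-4 + 2) + 256 = -2 + 256 = 254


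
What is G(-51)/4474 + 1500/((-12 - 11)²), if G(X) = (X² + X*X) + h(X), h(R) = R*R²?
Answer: -60709521/2366746 ≈ -25.651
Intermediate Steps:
h(R) = R³
G(X) = X³ + 2*X² (G(X) = (X² + X*X) + X³ = (X² + X²) + X³ = 2*X² + X³ = X³ + 2*X²)
G(-51)/4474 + 1500/((-12 - 11)²) = ((-51)²*(2 - 51))/4474 + 1500/((-12 - 11)²) = (2601*(-49))*(1/4474) + 1500/((-23)²) = -127449*1/4474 + 1500/529 = -127449/4474 + 1500*(1/529) = -127449/4474 + 1500/529 = -60709521/2366746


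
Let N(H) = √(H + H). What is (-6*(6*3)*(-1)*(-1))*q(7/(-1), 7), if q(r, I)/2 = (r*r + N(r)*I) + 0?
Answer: -10584 - 1512*I*√14 ≈ -10584.0 - 5657.4*I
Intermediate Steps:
N(H) = √2*√H (N(H) = √(2*H) = √2*√H)
q(r, I) = 2*r² + 2*I*√2*√r (q(r, I) = 2*((r*r + (√2*√r)*I) + 0) = 2*((r² + I*√2*√r) + 0) = 2*(r² + I*√2*√r) = 2*r² + 2*I*√2*√r)
(-6*(6*3)*(-1)*(-1))*q(7/(-1), 7) = (-6*(6*3)*(-1)*(-1))*(2*(7/(-1))² + 2*7*√2*√(7/(-1))) = (-6*18*(-1)*(-1))*(2*(7*(-1))² + 2*7*√2*√(7*(-1))) = (-(-108)*(-1))*(2*(-7)² + 2*7*√2*√(-7)) = (-6*18)*(2*49 + 2*7*√2*(I*√7)) = -108*(98 + 14*I*√14) = -10584 - 1512*I*√14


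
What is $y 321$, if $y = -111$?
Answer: $-35631$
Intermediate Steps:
$y 321 = \left(-111\right) 321 = -35631$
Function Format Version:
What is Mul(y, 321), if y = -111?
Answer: -35631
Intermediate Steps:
Mul(y, 321) = Mul(-111, 321) = -35631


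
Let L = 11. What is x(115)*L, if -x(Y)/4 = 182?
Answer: -8008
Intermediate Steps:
x(Y) = -728 (x(Y) = -4*182 = -728)
x(115)*L = -728*11 = -8008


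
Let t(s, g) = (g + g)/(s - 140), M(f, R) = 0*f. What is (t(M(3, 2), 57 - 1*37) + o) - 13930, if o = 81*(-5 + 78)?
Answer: -56121/7 ≈ -8017.3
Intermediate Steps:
M(f, R) = 0
t(s, g) = 2*g/(-140 + s) (t(s, g) = (2*g)/(-140 + s) = 2*g/(-140 + s))
o = 5913 (o = 81*73 = 5913)
(t(M(3, 2), 57 - 1*37) + o) - 13930 = (2*(57 - 1*37)/(-140 + 0) + 5913) - 13930 = (2*(57 - 37)/(-140) + 5913) - 13930 = (2*20*(-1/140) + 5913) - 13930 = (-2/7 + 5913) - 13930 = 41389/7 - 13930 = -56121/7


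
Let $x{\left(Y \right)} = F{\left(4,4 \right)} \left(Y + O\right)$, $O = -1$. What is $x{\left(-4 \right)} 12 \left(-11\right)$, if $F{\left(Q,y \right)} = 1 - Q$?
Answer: $-1980$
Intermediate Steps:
$x{\left(Y \right)} = 3 - 3 Y$ ($x{\left(Y \right)} = \left(1 - 4\right) \left(Y - 1\right) = \left(1 - 4\right) \left(-1 + Y\right) = - 3 \left(-1 + Y\right) = 3 - 3 Y$)
$x{\left(-4 \right)} 12 \left(-11\right) = \left(3 - -12\right) 12 \left(-11\right) = \left(3 + 12\right) 12 \left(-11\right) = 15 \cdot 12 \left(-11\right) = 180 \left(-11\right) = -1980$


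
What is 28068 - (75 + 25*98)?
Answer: 25543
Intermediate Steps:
28068 - (75 + 25*98) = 28068 - (75 + 2450) = 28068 - 1*2525 = 28068 - 2525 = 25543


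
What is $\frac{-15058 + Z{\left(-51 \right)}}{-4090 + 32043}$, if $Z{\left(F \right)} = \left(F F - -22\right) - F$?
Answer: $- \frac{12384}{27953} \approx -0.44303$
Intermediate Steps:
$Z{\left(F \right)} = 22 + F^{2} - F$ ($Z{\left(F \right)} = \left(F^{2} + 22\right) - F = \left(22 + F^{2}\right) - F = 22 + F^{2} - F$)
$\frac{-15058 + Z{\left(-51 \right)}}{-4090 + 32043} = \frac{-15058 + \left(22 + \left(-51\right)^{2} - -51\right)}{-4090 + 32043} = \frac{-15058 + \left(22 + 2601 + 51\right)}{27953} = \left(-15058 + 2674\right) \frac{1}{27953} = \left(-12384\right) \frac{1}{27953} = - \frac{12384}{27953}$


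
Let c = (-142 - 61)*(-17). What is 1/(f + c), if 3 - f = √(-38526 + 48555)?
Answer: 3454/11920087 + √10029/11920087 ≈ 0.00029816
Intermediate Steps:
c = 3451 (c = -203*(-17) = 3451)
f = 3 - √10029 (f = 3 - √(-38526 + 48555) = 3 - √10029 ≈ -97.145)
1/(f + c) = 1/((3 - √10029) + 3451) = 1/(3454 - √10029)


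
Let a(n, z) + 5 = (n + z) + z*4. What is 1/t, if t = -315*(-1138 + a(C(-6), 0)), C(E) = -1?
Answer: 1/360360 ≈ 2.7750e-6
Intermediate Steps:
a(n, z) = -5 + n + 5*z (a(n, z) = -5 + ((n + z) + z*4) = -5 + ((n + z) + 4*z) = -5 + (n + 5*z) = -5 + n + 5*z)
t = 360360 (t = -315*(-1138 + (-5 - 1 + 5*0)) = -315*(-1138 + (-5 - 1 + 0)) = -315*(-1138 - 6) = -315*(-1144) = 360360)
1/t = 1/360360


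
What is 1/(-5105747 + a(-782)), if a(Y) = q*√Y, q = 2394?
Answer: -221989/1133614532807 - 2394*I*√782/26073134254561 ≈ -1.9582e-7 - 2.5676e-9*I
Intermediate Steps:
a(Y) = 2394*√Y
1/(-5105747 + a(-782)) = 1/(-5105747 + 2394*√(-782)) = 1/(-5105747 + 2394*(I*√782)) = 1/(-5105747 + 2394*I*√782)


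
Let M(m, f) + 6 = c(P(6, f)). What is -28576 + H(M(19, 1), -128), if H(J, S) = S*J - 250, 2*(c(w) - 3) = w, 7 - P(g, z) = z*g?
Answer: -28506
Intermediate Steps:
P(g, z) = 7 - g*z (P(g, z) = 7 - z*g = 7 - g*z)
c(w) = 3 + w/2
M(m, f) = ½ - 3*f (M(m, f) = -6 + (3 + (7 - 1*6*f)/2) = -6 + (3 + (7 - 6*f)/2) = -6 + (3 + (7/2 - 3*f)) = -6 + (13/2 - 3*f) = ½ - 3*f)
H(J, S) = -250 + J*S (H(J, S) = J*S - 250 = -250 + J*S)
-28576 + H(M(19, 1), -128) = -28576 + (-250 + (½ - 3*1)*(-128)) = -28576 + (-250 + (½ - 3)*(-128)) = -28576 + (-250 - 5/2*(-128)) = -28576 + (-250 + 320) = -28576 + 70 = -28506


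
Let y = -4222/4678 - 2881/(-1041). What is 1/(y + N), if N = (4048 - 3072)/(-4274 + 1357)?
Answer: 7102600383/10869950612 ≈ 0.65342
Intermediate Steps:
y = 4541108/2434899 (y = -4222*1/4678 - 2881*(-1/1041) = -2111/2339 + 2881/1041 = 4541108/2434899 ≈ 1.8650)
N = -976/2917 (N = 976/(-2917) = 976*(-1/2917) = -976/2917 ≈ -0.33459)
1/(y + N) = 1/(4541108/2434899 - 976/2917) = 1/(10869950612/7102600383) = 7102600383/10869950612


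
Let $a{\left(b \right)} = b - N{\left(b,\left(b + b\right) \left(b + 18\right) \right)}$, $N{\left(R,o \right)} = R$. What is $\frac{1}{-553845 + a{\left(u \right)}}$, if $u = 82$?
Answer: $- \frac{1}{553845} \approx -1.8056 \cdot 10^{-6}$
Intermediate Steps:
$a{\left(b \right)} = 0$ ($a{\left(b \right)} = b - b = 0$)
$\frac{1}{-553845 + a{\left(u \right)}} = \frac{1}{-553845 + 0} = \frac{1}{-553845} = - \frac{1}{553845}$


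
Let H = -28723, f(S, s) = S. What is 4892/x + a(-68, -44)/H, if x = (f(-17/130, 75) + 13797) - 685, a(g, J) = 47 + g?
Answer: 18302474483/48959588589 ≈ 0.37383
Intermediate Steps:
x = 1704543/130 (x = (-17/130 + 13797) - 685 = 1793593/130 - 685 = 1704543/130 ≈ 13112.)
4892/x + a(-68, -44)/H = 4892/(1704543/130) + (47 - 68)/(-28723) = 4892*(130/1704543) - 21*(-1/28723) = 635960/1704543 + 21/28723 = 18302474483/48959588589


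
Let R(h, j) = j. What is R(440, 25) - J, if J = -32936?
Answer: 32961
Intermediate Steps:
R(440, 25) - J = 25 - 1*(-32936) = 25 + 32936 = 32961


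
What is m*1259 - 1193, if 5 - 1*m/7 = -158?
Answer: 1435326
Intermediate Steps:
m = 1141 (m = 35 - 7*(-158) = 35 + 1106 = 1141)
m*1259 - 1193 = 1141*1259 - 1193 = 1436519 - 1193 = 1435326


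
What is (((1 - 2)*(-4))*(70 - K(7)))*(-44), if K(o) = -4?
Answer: -13024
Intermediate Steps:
(((1 - 2)*(-4))*(70 - K(7)))*(-44) = (((1 - 2)*(-4))*(70 - 1*(-4)))*(-44) = ((-1*(-4))*(70 + 4))*(-44) = (4*74)*(-44) = 296*(-44) = -13024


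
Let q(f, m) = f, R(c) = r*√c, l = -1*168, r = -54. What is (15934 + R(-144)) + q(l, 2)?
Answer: 15766 - 648*I ≈ 15766.0 - 648.0*I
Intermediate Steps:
l = -168
R(c) = -54*√c
(15934 + R(-144)) + q(l, 2) = (15934 - 648*I) - 168 = 15766 - 648*I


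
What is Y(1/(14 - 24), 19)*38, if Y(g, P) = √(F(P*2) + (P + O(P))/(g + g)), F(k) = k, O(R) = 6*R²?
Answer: 38*I*√10887 ≈ 3964.9*I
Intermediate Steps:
Y(g, P) = √(2*P + (P + 6*P²)/(2*g)) (Y(g, P) = √(P*2 + (P + 6*P²)/(g + g)) = √(2*P + (P + 6*P²)/((2*g))) = √(2*P + (P + 6*P²)*(1/(2*g))) = √(2*P + (P + 6*P²)/(2*g)))
Y(1/(14 - 24), 19)*38 = (√2*√(19*(1 + 4/(14 - 24) + 6*19)/(1/(14 - 24)))/2)*38 = (√2*√(19*(1 + 4/(-10) + 114)/(1/(-10)))/2)*38 = (√2*√(19*(1 + 4*(-⅒) + 114)/(-⅒))/2)*38 = (√2*√(19*(-10)*(1 - ⅖ + 114))/2)*38 = (√2*√(19*(-10)*(573/5))/2)*38 = (√2*√(-21774)/2)*38 = (√2*(I*√21774)/2)*38 = (I*√10887)*38 = 38*I*√10887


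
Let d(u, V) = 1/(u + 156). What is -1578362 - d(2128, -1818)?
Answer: -3604978809/2284 ≈ -1.5784e+6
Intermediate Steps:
d(u, V) = 1/(156 + u)
-1578362 - d(2128, -1818) = -1578362 - 1/(156 + 2128) = -1578362 - 1/2284 = -3604978809/2284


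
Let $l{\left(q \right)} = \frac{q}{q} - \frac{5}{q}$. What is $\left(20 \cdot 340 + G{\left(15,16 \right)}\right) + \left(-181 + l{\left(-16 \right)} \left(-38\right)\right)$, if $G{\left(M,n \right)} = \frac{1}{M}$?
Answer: $\frac{788303}{120} \approx 6569.2$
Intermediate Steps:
$l{\left(q \right)} = 1 - \frac{5}{q}$
$\left(20 \cdot 340 + G{\left(15,16 \right)}\right) + \left(-181 + l{\left(-16 \right)} \left(-38\right)\right) = \left(20 \cdot 340 + \frac{1}{15}\right) - \left(181 - \frac{-5 - 16}{-16} \left(-38\right)\right) = \left(6800 + \frac{1}{15}\right) - \left(181 - \left(- \frac{1}{16}\right) \left(-21\right) \left(-38\right)\right) = \frac{102001}{15} + \left(-181 + \frac{21}{16} \left(-38\right)\right) = \frac{102001}{15} - \frac{1847}{8} = \frac{788303}{120}$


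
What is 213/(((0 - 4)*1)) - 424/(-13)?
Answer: -1073/52 ≈ -20.635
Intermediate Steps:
213/(((0 - 4)*1)) - 424/(-13) = 213/((-4*1)) - 424*(-1/13) = 213/(-4) + 424/13 = 213*(-¼) + 424/13 = -213/4 + 424/13 = -1073/52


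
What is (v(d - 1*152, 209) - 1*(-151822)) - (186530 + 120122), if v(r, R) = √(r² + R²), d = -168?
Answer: -154830 + √146081 ≈ -1.5445e+5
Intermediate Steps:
v(r, R) = √(R² + r²)
(v(d - 1*152, 209) - 1*(-151822)) - (186530 + 120122) = (√(209² + (-168 - 1*152)²) - 1*(-151822)) - (186530 + 120122) = (√(43681 + (-168 - 152)²) + 151822) - 1*306652 = (√(43681 + (-320)²) + 151822) - 306652 = (√(43681 + 102400) + 151822) - 306652 = (√146081 + 151822) - 306652 = (151822 + √146081) - 306652 = -154830 + √146081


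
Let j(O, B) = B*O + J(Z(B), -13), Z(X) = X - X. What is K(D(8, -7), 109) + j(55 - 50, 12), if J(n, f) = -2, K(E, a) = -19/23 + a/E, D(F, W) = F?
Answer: 13027/184 ≈ 70.799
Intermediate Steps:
Z(X) = 0
K(E, a) = -19/23 + a/E (K(E, a) = -19*1/23 + a/E = -19/23 + a/E)
j(O, B) = -2 + B*O (j(O, B) = B*O - 2 = -2 + B*O)
K(D(8, -7), 109) + j(55 - 50, 12) = (-19/23 + 109/8) + (-2 + 12*(55 - 50)) = (-19/23 + 109*(⅛)) + (-2 + 12*5) = (-19/23 + 109/8) + (-2 + 60) = 2355/184 + 58 = 13027/184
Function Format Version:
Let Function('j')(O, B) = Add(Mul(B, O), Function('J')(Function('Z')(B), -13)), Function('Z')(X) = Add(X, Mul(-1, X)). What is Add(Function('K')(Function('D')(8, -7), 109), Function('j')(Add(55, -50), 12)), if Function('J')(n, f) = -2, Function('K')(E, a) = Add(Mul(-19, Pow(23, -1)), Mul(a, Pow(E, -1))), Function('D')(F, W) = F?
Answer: Rational(13027, 184) ≈ 70.799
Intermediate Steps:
Function('Z')(X) = 0
Function('K')(E, a) = Add(Rational(-19, 23), Mul(a, Pow(E, -1))) (Function('K')(E, a) = Add(Mul(-19, Rational(1, 23)), Mul(a, Pow(E, -1))) = Add(Rational(-19, 23), Mul(a, Pow(E, -1))))
Function('j')(O, B) = Add(-2, Mul(B, O)) (Function('j')(O, B) = Add(Mul(B, O), -2) = Add(-2, Mul(B, O)))
Add(Function('K')(Function('D')(8, -7), 109), Function('j')(Add(55, -50), 12)) = Add(Add(Rational(-19, 23), Mul(109, Pow(8, -1))), Add(-2, Mul(12, Add(55, -50)))) = Add(Add(Rational(-19, 23), Mul(109, Rational(1, 8))), Add(-2, Mul(12, 5))) = Add(Add(Rational(-19, 23), Rational(109, 8)), Add(-2, 60)) = Add(Rational(2355, 184), 58) = Rational(13027, 184)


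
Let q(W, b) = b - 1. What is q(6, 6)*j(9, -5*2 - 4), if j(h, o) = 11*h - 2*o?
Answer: 635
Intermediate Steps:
j(h, o) = -2*o + 11*h
q(W, b) = -1 + b
q(6, 6)*j(9, -5*2 - 4) = (-1 + 6)*(-2*(-5*2 - 4) + 11*9) = 5*(-2*(-10 - 4) + 99) = 5*(-2*(-14) + 99) = 5*(28 + 99) = 5*127 = 635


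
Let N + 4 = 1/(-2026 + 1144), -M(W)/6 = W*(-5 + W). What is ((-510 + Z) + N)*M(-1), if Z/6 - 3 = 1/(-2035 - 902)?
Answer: 856575662/47971 ≈ 17856.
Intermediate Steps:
M(W) = -6*W*(-5 + W)
N = -3529/882 (N = -4 + 1/(-2026 + 1144) = -4 + 1/(-882) = -4 - 1/882 = -3529/882 ≈ -4.0011)
Z = 17620/979 (Z = 18 + 6/(-2035 - 902) = 18 + 6/(-2937) = 18 + 6*(-1/2937) = 18 - 2/979 = 17620/979 ≈ 17.998)
((-510 + Z) + N)*M(-1) = ((-510 + 17620/979) - 3529/882)*(6*(-1)*(5 - 1*(-1))) = (-481670/979 - 3529/882)*(6*(-1)*(5 + 1)) = -428287831*(-1)*6/143913 = -428287831/863478*(-36) = 856575662/47971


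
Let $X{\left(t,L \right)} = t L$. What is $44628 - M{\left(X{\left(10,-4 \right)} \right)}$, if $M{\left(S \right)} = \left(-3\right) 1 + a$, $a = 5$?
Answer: $44626$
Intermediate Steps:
$X{\left(t,L \right)} = L t$
$M{\left(S \right)} = 2$ ($M{\left(S \right)} = \left(-3\right) 1 + 5 = -3 + 5 = 2$)
$44628 - M{\left(X{\left(10,-4 \right)} \right)} = 44628 - 2 = 44626$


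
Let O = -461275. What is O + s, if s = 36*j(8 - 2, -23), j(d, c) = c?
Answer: -462103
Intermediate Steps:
s = -828 (s = 36*(-23) = -828)
O + s = -461275 - 828 = -462103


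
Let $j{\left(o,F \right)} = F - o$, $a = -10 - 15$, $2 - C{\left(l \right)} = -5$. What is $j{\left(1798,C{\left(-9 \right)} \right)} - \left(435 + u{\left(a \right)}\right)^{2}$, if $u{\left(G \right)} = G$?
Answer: $-169891$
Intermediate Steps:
$C{\left(l \right)} = 7$ ($C{\left(l \right)} = 2 - -5 = 2 + 5 = 7$)
$a = -25$
$j{\left(1798,C{\left(-9 \right)} \right)} - \left(435 + u{\left(a \right)}\right)^{2} = \left(7 - 1798\right) - \left(435 - 25\right)^{2} = \left(7 - 1798\right) - 410^{2} = -1791 - 168100 = -169891$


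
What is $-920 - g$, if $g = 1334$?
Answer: $-2254$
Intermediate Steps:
$-920 - g = -920 - 1334 = -2254$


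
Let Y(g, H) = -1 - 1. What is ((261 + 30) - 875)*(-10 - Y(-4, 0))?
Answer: 4672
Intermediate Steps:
Y(g, H) = -2
((261 + 30) - 875)*(-10 - Y(-4, 0)) = ((261 + 30) - 875)*(-10 - 1*(-2)) = (291 - 875)*(-10 + 2) = -584*(-8) = 4672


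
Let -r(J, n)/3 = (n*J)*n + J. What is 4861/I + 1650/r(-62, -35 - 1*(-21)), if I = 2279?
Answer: 30312852/13917853 ≈ 2.1780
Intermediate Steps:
r(J, n) = -3*J - 3*J*n² (r(J, n) = -3*((n*J)*n + J) = -3*((J*n)*n + J) = -3*(J*n² + J) = -3*(J + J*n²) = -3*J - 3*J*n²)
4861/I + 1650/r(-62, -35 - 1*(-21)) = 4861/2279 + 1650/((-3*(-62)*(1 + (-35 - 1*(-21))²))) = 4861*(1/2279) + 1650/((-3*(-62)*(1 + (-35 + 21)²))) = 4861/2279 + 1650/((-3*(-62)*(1 + (-14)²))) = 4861/2279 + 1650/((-3*(-62)*(1 + 196))) = 4861/2279 + 1650/((-3*(-62)*197)) = 4861/2279 + 1650/36642 = 4861/2279 + 1650*(1/36642) = 4861/2279 + 275/6107 = 30312852/13917853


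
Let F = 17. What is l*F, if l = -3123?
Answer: -53091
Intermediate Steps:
l*F = -3123*17 = -53091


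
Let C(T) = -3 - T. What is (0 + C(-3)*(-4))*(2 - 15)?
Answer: 0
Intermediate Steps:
(0 + C(-3)*(-4))*(2 - 15) = (0 + (-3 - 1*(-3))*(-4))*(2 - 15) = (0 + (-3 + 3)*(-4))*(-13) = (0 + 0*(-4))*(-13) = (0 + 0)*(-13) = 0*(-13) = 0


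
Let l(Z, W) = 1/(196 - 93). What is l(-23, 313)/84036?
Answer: 1/8655708 ≈ 1.1553e-7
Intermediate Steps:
l(Z, W) = 1/103
l(-23, 313)/84036 = (1/103)/84036 = (1/103)*(1/84036) = 1/8655708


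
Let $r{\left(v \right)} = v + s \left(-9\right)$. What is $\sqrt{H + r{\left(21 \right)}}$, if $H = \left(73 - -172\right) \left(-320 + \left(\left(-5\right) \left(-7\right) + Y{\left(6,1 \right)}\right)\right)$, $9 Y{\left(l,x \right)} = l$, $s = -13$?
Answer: $\frac{i \sqrt{625713}}{3} \approx 263.67 i$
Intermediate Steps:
$Y{\left(l,x \right)} = \frac{l}{9}$
$r{\left(v \right)} = 117 + v$ ($r{\left(v \right)} = v - -117 = v + 117 = 117 + v$)
$H = - \frac{208985}{3}$ ($H = \left(73 - -172\right) \left(-320 + \left(\left(-5\right) \left(-7\right) + \frac{1}{9} \cdot 6\right)\right) = \left(73 + 172\right) \left(-320 + \left(35 + \frac{2}{3}\right)\right) = 245 \left(-320 + \frac{107}{3}\right) = 245 \left(- \frac{853}{3}\right) = - \frac{208985}{3} \approx -69662.0$)
$\sqrt{H + r{\left(21 \right)}} = \sqrt{- \frac{208985}{3} + \left(117 + 21\right)} = \sqrt{- \frac{208985}{3} + 138} = \sqrt{- \frac{208571}{3}} = \frac{i \sqrt{625713}}{3}$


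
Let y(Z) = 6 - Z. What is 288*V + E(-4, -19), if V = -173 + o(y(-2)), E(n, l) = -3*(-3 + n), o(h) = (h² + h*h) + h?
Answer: -10635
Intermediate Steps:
o(h) = h + 2*h² (o(h) = (h² + h²) + h = 2*h² + h = h + 2*h²)
E(n, l) = 9 - 3*n
V = -37 (V = -173 + (6 - 1*(-2))*(1 + 2*(6 - 1*(-2))) = -173 + (6 + 2)*(1 + 2*(6 + 2)) = -173 + 8*(1 + 2*8) = -173 + 8*(1 + 16) = -173 + 8*17 = -173 + 136 = -37)
288*V + E(-4, -19) = 288*(-37) + (9 - 3*(-4)) = -10656 + (9 + 12) = -10656 + 21 = -10635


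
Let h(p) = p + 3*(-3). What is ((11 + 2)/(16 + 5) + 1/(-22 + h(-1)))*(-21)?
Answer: -395/32 ≈ -12.344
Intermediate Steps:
h(p) = -9 + p (h(p) = p - 9 = -9 + p)
((11 + 2)/(16 + 5) + 1/(-22 + h(-1)))*(-21) = ((11 + 2)/(16 + 5) + 1/(-22 + (-9 - 1)))*(-21) = (13/21 + 1/(-22 - 10))*(-21) = (13*(1/21) + 1/(-32))*(-21) = (13/21 - 1/32)*(-21) = (395/672)*(-21) = -395/32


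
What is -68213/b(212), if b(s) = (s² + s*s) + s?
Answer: -68213/90100 ≈ -0.75708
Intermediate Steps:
b(s) = s + 2*s² (b(s) = (s² + s²) + s = 2*s² + s = s + 2*s²)
-68213/b(212) = -68213*1/(212*(1 + 2*212)) = -68213*1/(212*(1 + 424)) = -68213/(212*425) = -68213/90100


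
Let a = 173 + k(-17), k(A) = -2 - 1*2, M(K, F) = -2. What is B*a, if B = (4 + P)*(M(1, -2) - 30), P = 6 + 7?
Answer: -91936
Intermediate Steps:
P = 13
k(A) = -4 (k(A) = -2 - 2 = -4)
B = -544 (B = (4 + 13)*(-2 - 30) = 17*(-32) = -544)
a = 169 (a = 173 - 4 = 169)
B*a = -544*169 = -91936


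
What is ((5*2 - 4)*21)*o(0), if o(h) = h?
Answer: 0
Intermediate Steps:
((5*2 - 4)*21)*o(0) = ((5*2 - 4)*21)*0 = ((10 - 4)*21)*0 = (6*21)*0 = 126*0 = 0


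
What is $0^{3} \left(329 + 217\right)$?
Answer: $0$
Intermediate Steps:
$0^{3} \left(329 + 217\right) = 0 \cdot 546 = 0$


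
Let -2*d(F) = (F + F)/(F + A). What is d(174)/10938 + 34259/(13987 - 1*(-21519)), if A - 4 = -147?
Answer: 1935049193/2006550578 ≈ 0.96437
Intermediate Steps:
A = -143 (A = 4 - 147 = -143)
d(F) = -F/(-143 + F) (d(F) = -(F + F)/(2*(F - 143)) = -2*F/(2*(-143 + F)) = -F/(-143 + F))
d(174)/10938 + 34259/(13987 - 1*(-21519)) = -1*174/(-143 + 174)/10938 + 34259/(13987 - 1*(-21519)) = -1*174/31*(1/10938) + 34259/(13987 + 21519) = -1*174*1/31*(1/10938) + 34259/35506 = -174/31*1/10938 + 34259*(1/35506) = -29/56513 + 34259/35506 = 1935049193/2006550578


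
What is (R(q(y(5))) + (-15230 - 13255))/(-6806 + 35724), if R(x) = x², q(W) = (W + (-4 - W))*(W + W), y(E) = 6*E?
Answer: 29115/28918 ≈ 1.0068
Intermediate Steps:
q(W) = -8*W
(R(q(y(5))) + (-15230 - 13255))/(-6806 + 35724) = ((-48*5)² + (-15230 - 13255))/(-6806 + 35724) = ((-8*30)² - 28485)/28918 = ((-240)² - 28485)*(1/28918) = (57600 - 28485)*(1/28918) = 29115*(1/28918) = 29115/28918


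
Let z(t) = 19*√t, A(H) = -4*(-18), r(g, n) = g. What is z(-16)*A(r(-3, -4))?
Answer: 5472*I ≈ 5472.0*I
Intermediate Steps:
A(H) = 72
z(-16)*A(r(-3, -4)) = (19*√(-16))*72 = (19*(4*I))*72 = (76*I)*72 = 5472*I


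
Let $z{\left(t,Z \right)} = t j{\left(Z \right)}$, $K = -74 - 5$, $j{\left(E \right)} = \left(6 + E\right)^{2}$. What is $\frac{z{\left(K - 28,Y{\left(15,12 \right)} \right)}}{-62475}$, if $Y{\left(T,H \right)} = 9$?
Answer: $\frac{321}{833} \approx 0.38535$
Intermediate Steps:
$K = -79$
$z{\left(t,Z \right)} = t \left(6 + Z\right)^{2}$
$\frac{z{\left(K - 28,Y{\left(15,12 \right)} \right)}}{-62475} = \frac{\left(-79 - 28\right) \left(6 + 9\right)^{2}}{-62475} = \left(-79 - 28\right) 15^{2} \left(- \frac{1}{62475}\right) = \left(-107\right) 225 \left(- \frac{1}{62475}\right) = \left(-24075\right) \left(- \frac{1}{62475}\right) = \frac{321}{833}$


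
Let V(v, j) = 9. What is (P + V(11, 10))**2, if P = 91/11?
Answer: 36100/121 ≈ 298.35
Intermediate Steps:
P = 91/11 (P = 91*(1/11) = 91/11 ≈ 8.2727)
(P + V(11, 10))**2 = (91/11 + 9)**2 = (190/11)**2 = 36100/121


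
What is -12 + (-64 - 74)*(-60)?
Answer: 8268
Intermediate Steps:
-12 + (-64 - 74)*(-60) = -12 - 138*(-60) = -12 + 8280 = 8268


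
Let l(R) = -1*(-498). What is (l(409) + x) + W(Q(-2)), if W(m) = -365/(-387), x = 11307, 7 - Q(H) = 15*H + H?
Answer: 4568900/387 ≈ 11806.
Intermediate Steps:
Q(H) = 7 - 16*H (Q(H) = 7 - (15*H + H) = 7 - 16*H)
l(R) = 498
W(m) = 365/387 (W(m) = -365*(-1/387) = 365/387)
(l(409) + x) + W(Q(-2)) = (498 + 11307) + 365/387 = 11805 + 365/387 = 4568900/387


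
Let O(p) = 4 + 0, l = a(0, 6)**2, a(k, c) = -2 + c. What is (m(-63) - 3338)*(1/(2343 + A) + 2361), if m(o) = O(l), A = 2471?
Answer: -18946880285/2407 ≈ -7.8716e+6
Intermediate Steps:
l = 16 (l = (-2 + 6)**2 = 4**2 = 16)
O(p) = 4
m(o) = 4
(m(-63) - 3338)*(1/(2343 + A) + 2361) = (4 - 3338)*(1/(2343 + 2471) + 2361) = -3334*(1/4814 + 2361) = -3334*11365855/4814 = -18946880285/2407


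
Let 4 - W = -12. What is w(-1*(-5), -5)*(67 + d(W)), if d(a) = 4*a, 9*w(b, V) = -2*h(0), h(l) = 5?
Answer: -1310/9 ≈ -145.56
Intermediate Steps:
W = 16 (W = 4 - 1*(-12) = 4 + 12 = 16)
w(b, V) = -10/9 (w(b, V) = (-2*5)/9 = (1/9)*(-10) = -10/9)
w(-1*(-5), -5)*(67 + d(W)) = -10*(67 + 4*16)/9 = -10*(67 + 64)/9 = -10/9*131 = -1310/9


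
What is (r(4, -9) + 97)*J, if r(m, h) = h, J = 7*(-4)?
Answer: -2464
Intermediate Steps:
J = -28
(r(4, -9) + 97)*J = (-9 + 97)*(-28) = 88*(-28) = -2464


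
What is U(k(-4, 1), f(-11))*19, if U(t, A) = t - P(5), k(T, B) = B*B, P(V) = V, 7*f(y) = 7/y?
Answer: -76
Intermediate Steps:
f(y) = 1/y (f(y) = (7/y)/7 = 1/y)
k(T, B) = B**2
U(t, A) = -5 + t (U(t, A) = t - 1*5 = t - 5 = -5 + t)
U(k(-4, 1), f(-11))*19 = (-5 + 1**2)*19 = (-5 + 1)*19 = -4*19 = -76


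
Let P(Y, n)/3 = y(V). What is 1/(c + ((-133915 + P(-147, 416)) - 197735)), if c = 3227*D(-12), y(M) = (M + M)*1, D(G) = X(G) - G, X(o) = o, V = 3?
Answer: -1/331632 ≈ -3.0154e-6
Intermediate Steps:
D(G) = 0 (D(G) = G - G = 0)
y(M) = 2*M (y(M) = (2*M)*1 = 2*M)
P(Y, n) = 18 (P(Y, n) = 3*(2*3) = 3*6 = 18)
c = 0 (c = 3227*0 = 0)
1/(c + ((-133915 + P(-147, 416)) - 197735)) = 1/(0 + ((-133915 + 18) - 197735)) = 1/(0 + (-133897 - 197735)) = 1/(0 - 331632) = 1/(-331632) = -1/331632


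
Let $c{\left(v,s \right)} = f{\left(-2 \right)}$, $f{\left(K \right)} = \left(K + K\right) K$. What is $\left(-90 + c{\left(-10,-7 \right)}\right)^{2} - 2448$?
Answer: $4276$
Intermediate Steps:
$f{\left(K \right)} = 2 K^{2}$ ($f{\left(K \right)} = 2 K K = 2 K^{2}$)
$c{\left(v,s \right)} = 8$ ($c{\left(v,s \right)} = 2 \left(-2\right)^{2} = 2 \cdot 4 = 8$)
$\left(-90 + c{\left(-10,-7 \right)}\right)^{2} - 2448 = \left(-90 + 8\right)^{2} - 2448 = \left(-82\right)^{2} - 2448 = 6724 - 2448 = 4276$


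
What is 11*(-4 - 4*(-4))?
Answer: 132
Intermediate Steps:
11*(-4 - 4*(-4)) = 11*(-4 + 16) = 11*12 = 132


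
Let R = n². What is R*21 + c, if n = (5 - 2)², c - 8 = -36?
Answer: 1673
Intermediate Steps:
c = -28 (c = 8 - 36 = -28)
n = 9 (n = 3² = 9)
R = 81 (R = 9² = 81)
R*21 + c = 81*21 - 28 = 1701 - 28 = 1673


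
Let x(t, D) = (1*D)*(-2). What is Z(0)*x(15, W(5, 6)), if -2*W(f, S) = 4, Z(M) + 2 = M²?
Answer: -8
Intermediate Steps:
Z(M) = -2 + M²
W(f, S) = -2 (W(f, S) = -½*4 = -2)
x(t, D) = -2*D (x(t, D) = D*(-2) = -2*D)
Z(0)*x(15, W(5, 6)) = (-2 + 0²)*(-2*(-2)) = (-2 + 0)*4 = -2*4 = -8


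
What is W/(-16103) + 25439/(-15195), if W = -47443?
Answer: 311252168/244685085 ≈ 1.2721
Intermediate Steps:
W/(-16103) + 25439/(-15195) = -47443/(-16103) + 25439/(-15195) = -47443*(-1/16103) + 25439*(-1/15195) = 47443/16103 - 25439/15195 = 311252168/244685085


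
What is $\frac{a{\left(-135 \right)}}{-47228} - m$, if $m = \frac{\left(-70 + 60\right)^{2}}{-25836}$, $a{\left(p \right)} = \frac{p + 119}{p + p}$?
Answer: $\frac{13278569}{3431763585} \approx 0.0038693$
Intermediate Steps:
$a{\left(p \right)} = \frac{119 + p}{2 p}$
$m = - \frac{25}{6459}$ ($m = \left(-10\right)^{2} \left(- \frac{1}{25836}\right) = 100 \left(- \frac{1}{25836}\right) = - \frac{25}{6459} \approx -0.0038706$)
$\frac{a{\left(-135 \right)}}{-47228} - m = \frac{\frac{1}{2} \frac{1}{-135} \left(119 - 135\right)}{-47228} - - \frac{25}{6459} = \frac{1}{2} \left(- \frac{1}{135}\right) \left(-16\right) \left(- \frac{1}{47228}\right) + \frac{25}{6459} = \frac{8}{135} \left(- \frac{1}{47228}\right) + \frac{25}{6459} = - \frac{2}{1593945} + \frac{25}{6459} = \frac{13278569}{3431763585}$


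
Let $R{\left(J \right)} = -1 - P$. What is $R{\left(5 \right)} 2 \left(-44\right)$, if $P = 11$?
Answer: $1056$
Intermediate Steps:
$R{\left(J \right)} = -12$ ($R{\left(J \right)} = -1 - 11 = -12$)
$R{\left(5 \right)} 2 \left(-44\right) = - 12 \cdot 2 \left(-44\right) = \left(-12\right) \left(-88\right) = 1056$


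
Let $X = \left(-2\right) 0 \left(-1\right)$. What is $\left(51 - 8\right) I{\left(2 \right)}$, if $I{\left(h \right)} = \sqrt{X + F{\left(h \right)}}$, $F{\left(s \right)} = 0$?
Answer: $0$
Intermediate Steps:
$X = 0$ ($X = 0 \left(-1\right) = 0$)
$I{\left(h \right)} = 0$ ($I{\left(h \right)} = \sqrt{0 + 0} = \sqrt{0} = 0$)
$\left(51 - 8\right) I{\left(2 \right)} = \left(51 - 8\right) 0 = 43 \cdot 0 = 0$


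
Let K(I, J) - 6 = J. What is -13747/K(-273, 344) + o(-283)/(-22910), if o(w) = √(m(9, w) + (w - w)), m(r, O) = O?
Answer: -13747/350 - I*√283/22910 ≈ -39.277 - 0.00073429*I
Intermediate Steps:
K(I, J) = 6 + J
o(w) = √w (o(w) = √(w + (w - w)) = √(w + 0) = √w)
-13747/K(-273, 344) + o(-283)/(-22910) = -13747/(6 + 344) + √(-283)/(-22910) = -13747/350 + (I*√283)*(-1/22910) = -13747*1/350 - I*√283/22910 = -13747/350 - I*√283/22910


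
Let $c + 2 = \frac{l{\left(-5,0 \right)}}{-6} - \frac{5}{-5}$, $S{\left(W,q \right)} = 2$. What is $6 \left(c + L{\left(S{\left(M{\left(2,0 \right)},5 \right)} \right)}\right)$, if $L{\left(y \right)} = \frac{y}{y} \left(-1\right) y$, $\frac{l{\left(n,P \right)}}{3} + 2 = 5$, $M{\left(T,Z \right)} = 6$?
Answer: $-27$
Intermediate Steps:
$l{\left(n,P \right)} = 9$ ($l{\left(n,P \right)} = -6 + 3 \cdot 5 = -6 + 15 = 9$)
$L{\left(y \right)} = - y$ ($L{\left(y \right)} = 1 \left(-1\right) y = - y$)
$c = - \frac{5}{2}$ ($c = -2 + \left(\frac{9}{-6} - \frac{5}{-5}\right) = -2 + \left(9 \left(- \frac{1}{6}\right) - -1\right) = -2 + \left(- \frac{3}{2} + 1\right) = -2 - \frac{1}{2} = - \frac{5}{2} \approx -2.5$)
$6 \left(c + L{\left(S{\left(M{\left(2,0 \right)},5 \right)} \right)}\right) = 6 \left(- \frac{5}{2} - 2\right) = 6 \left(- \frac{9}{2}\right) = -27$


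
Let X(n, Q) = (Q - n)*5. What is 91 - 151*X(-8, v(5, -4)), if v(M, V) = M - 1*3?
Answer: -7459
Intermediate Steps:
v(M, V) = -3 + M (v(M, V) = M - 3 = -3 + M)
X(n, Q) = -5*n + 5*Q
91 - 151*X(-8, v(5, -4)) = 91 - 151*(-5*(-8) + 5*(-3 + 5)) = 91 - 151*(40 + 5*2) = 91 - 151*(40 + 10) = 91 - 151*50 = 91 - 7550 = -7459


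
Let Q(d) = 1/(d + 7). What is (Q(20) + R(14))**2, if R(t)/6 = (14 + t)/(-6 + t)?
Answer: 322624/729 ≈ 442.56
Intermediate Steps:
R(t) = 6*(14 + t)/(-6 + t) (R(t) = 6*((14 + t)/(-6 + t)) = 6*(14 + t)/(-6 + t))
Q(d) = 1/(7 + d)
(Q(20) + R(14))**2 = (1/(7 + 20) + 6*(14 + 14)/(-6 + 14))**2 = (1/27 + 6*28/8)**2 = (1/27 + 6*(1/8)*28)**2 = (1/27 + 21)**2 = (568/27)**2 = 322624/729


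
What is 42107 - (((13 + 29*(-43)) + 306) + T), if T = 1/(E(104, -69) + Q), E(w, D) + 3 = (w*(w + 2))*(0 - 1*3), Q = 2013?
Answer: 1336753171/31062 ≈ 43035.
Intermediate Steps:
E(w, D) = -3 - 3*w*(2 + w) (E(w, D) = -3 + (w*(w + 2))*(0 - 1*3) = -3 + (w*(2 + w))*(0 - 3) = -3 + (w*(2 + w))*(-3) = -3 - 3*w*(2 + w))
T = -1/31062 (T = 1/((-3 - 6*104 - 3*104²) + 2013) = 1/((-3 - 624 - 3*10816) + 2013) = 1/((-3 - 624 - 32448) + 2013) = 1/(-33075 + 2013) = 1/(-31062) = -1/31062 ≈ -3.2194e-5)
42107 - (((13 + 29*(-43)) + 306) + T) = 42107 - (((13 + 29*(-43)) + 306) - 1/31062) = 42107 - (((13 - 1247) + 306) - 1/31062) = 42107 - ((-1234 + 306) - 1/31062) = 42107 - (-928 - 1/31062) = 42107 - 1*(-28825537/31062) = 42107 + 28825537/31062 = 1336753171/31062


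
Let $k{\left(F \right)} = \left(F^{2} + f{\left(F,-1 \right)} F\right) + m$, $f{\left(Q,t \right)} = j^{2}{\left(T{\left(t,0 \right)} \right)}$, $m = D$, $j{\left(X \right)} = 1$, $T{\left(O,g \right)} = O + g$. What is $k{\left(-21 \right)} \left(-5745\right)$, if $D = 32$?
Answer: $-2596740$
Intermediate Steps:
$m = 32$
$f{\left(Q,t \right)} = 1$ ($f{\left(Q,t \right)} = 1^{2} = 1$)
$k{\left(F \right)} = 32 + F + F^{2}$ ($k{\left(F \right)} = \left(F^{2} + 1 F\right) + 32 = \left(F^{2} + F\right) + 32 = \left(F + F^{2}\right) + 32 = 32 + F + F^{2}$)
$k{\left(-21 \right)} \left(-5745\right) = \left(32 - 21 + \left(-21\right)^{2}\right) \left(-5745\right) = \left(32 - 21 + 441\right) \left(-5745\right) = 452 \left(-5745\right) = -2596740$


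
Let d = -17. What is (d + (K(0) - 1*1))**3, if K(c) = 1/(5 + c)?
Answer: -704969/125 ≈ -5639.8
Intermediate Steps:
(d + (K(0) - 1*1))**3 = (-17 + (1/(5 + 0) - 1*1))**3 = (-17 + (1/5 - 1))**3 = (-17 - 4/5)**3 = (-89/5)**3 = -704969/125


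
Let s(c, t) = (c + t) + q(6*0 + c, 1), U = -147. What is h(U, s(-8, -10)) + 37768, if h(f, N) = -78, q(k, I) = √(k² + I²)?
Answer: 37690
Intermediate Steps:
q(k, I) = √(I² + k²)
s(c, t) = c + t + √(1 + c²) (s(c, t) = (c + t) + √(1² + (6*0 + c)²) = (c + t) + √(1 + (0 + c)²) = (c + t) + √(1 + c²) = c + t + √(1 + c²))
h(U, s(-8, -10)) + 37768 = -78 + 37768 = 37690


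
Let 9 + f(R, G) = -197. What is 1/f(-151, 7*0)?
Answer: -1/206 ≈ -0.0048544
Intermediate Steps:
f(R, G) = -206 (f(R, G) = -9 - 197 = -206)
1/f(-151, 7*0) = 1/(-206) = -1/206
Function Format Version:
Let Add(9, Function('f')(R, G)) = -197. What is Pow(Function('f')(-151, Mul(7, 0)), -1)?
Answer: Rational(-1, 206) ≈ -0.0048544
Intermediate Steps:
Function('f')(R, G) = -206 (Function('f')(R, G) = Add(-9, -197) = -206)
Pow(Function('f')(-151, Mul(7, 0)), -1) = Pow(-206, -1) = Rational(-1, 206)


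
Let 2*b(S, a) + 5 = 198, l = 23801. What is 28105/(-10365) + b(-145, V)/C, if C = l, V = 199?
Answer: -267170753/98678946 ≈ -2.7075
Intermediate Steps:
b(S, a) = 193/2 (b(S, a) = -5/2 + (½)*198 = -5/2 + 99 = 193/2)
C = 23801
28105/(-10365) + b(-145, V)/C = 28105/(-10365) + (193/2)/23801 = 28105*(-1/10365) + (193/2)*(1/23801) = -5621/2073 + 193/47602 = -267170753/98678946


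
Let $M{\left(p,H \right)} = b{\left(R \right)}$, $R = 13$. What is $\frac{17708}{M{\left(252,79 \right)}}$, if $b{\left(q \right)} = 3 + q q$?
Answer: $\frac{4427}{43} \approx 102.95$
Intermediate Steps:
$b{\left(q \right)} = 3 + q^{2}$
$M{\left(p,H \right)} = 172$ ($M{\left(p,H \right)} = 3 + 13^{2} = 3 + 169 = 172$)
$\frac{17708}{M{\left(252,79 \right)}} = \frac{17708}{172} = 17708 \cdot \frac{1}{172} = \frac{4427}{43}$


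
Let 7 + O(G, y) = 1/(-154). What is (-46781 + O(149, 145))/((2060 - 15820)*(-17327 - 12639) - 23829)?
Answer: -7205353/63495482974 ≈ -0.00011348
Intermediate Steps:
O(G, y) = -1079/154 (O(G, y) = -7 + 1/(-154) = -7 - 1/154 = -1079/154)
(-46781 + O(149, 145))/((2060 - 15820)*(-17327 - 12639) - 23829) = (-46781 - 1079/154)/((2060 - 15820)*(-17327 - 12639) - 23829) = -7205353/(154*(-13760*(-29966) - 23829)) = -7205353/(154*(412332160 - 23829)) = -7205353/154/412308331 = -7205353/154*1/412308331 = -7205353/63495482974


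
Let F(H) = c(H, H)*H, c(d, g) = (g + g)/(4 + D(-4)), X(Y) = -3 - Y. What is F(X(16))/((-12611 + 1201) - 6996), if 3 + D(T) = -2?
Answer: 361/9203 ≈ 0.039226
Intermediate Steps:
D(T) = -5 (D(T) = -3 - 2 = -5)
c(d, g) = -2*g (c(d, g) = (g + g)/(4 - 5) = (2*g)/(-1) = (2*g)*(-1) = -2*g)
F(H) = -2*H² (F(H) = (-2*H)*H = -2*H²)
F(X(16))/((-12611 + 1201) - 6996) = (-2*(-3 - 1*16)²)/((-12611 + 1201) - 6996) = (-2*(-3 - 16)²)/(-11410 - 6996) = -2*(-19)²/(-18406) = -2*361*(-1/18406) = -722*(-1/18406) = 361/9203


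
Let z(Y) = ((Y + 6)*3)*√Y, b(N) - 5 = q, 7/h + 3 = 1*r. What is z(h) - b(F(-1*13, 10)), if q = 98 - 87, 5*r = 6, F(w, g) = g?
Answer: -16 + 19*I*√35/9 ≈ -16.0 + 12.49*I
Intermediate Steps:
r = 6/5 (r = (⅕)*6 = 6/5 ≈ 1.2000)
q = 11
h = -35/9 (h = 7/(-3 + 1*(6/5)) = 7/(-3 + 6/5) = 7/(-9/5) = 7*(-5/9) = -35/9 ≈ -3.8889)
b(N) = 16 (b(N) = 5 + 11 = 16)
z(Y) = √Y*(18 + 3*Y) (z(Y) = ((6 + Y)*3)*√Y = (18 + 3*Y)*√Y = √Y*(18 + 3*Y))
z(h) - b(F(-1*13, 10)) = 3*√(-35/9)*(6 - 35/9) - 1*16 = 3*(I*√35/3)*(19/9) - 16 = 19*I*√35/9 - 16 = -16 + 19*I*√35/9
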